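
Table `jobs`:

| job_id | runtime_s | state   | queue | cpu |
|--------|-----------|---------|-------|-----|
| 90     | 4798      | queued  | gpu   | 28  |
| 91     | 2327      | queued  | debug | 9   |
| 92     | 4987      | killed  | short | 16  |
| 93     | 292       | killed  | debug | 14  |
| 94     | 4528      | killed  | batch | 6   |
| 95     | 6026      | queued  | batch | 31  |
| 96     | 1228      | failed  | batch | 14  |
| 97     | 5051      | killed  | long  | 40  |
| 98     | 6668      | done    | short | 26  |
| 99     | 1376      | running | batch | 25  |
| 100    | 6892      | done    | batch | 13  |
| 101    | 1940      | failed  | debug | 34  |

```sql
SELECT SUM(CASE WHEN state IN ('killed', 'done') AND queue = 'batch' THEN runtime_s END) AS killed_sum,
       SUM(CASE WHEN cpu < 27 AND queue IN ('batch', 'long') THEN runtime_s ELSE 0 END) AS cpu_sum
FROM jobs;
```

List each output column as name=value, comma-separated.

[killed_sum: state IN ('killed', 'done') AND queue = 'batch']
job_id=90: ✗
job_id=91: ✗
job_id=92: ✗
job_id=93: ✗
job_id=94: ✓ → 4528
job_id=95: ✗
job_id=96: ✗
job_id=97: ✗
job_id=98: ✗
job_id=99: ✗
job_id=100: ✓ → 6892
job_id=101: ✗
killed_sum = 4528 + 6892 = 11420
—
[cpu_sum: cpu < 27 AND queue IN ('batch', 'long')]
job_id=90: ✗
job_id=91: ✗
job_id=92: ✗
job_id=93: ✗
job_id=94: ✓ → 4528
job_id=95: ✗
job_id=96: ✓ → 1228
job_id=97: ✗
job_id=98: ✗
job_id=99: ✓ → 1376
job_id=100: ✓ → 6892
job_id=101: ✗
cpu_sum = 4528 + 1228 + 1376 + 6892 = 14024

killed_sum=11420, cpu_sum=14024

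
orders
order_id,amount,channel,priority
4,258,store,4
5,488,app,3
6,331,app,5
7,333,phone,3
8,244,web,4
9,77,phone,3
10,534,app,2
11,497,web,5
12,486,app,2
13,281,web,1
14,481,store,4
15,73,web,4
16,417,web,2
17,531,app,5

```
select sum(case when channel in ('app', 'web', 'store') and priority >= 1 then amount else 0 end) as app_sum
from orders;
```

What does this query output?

4621

order_id=4: ✓ → 258
order_id=5: ✓ → 488
order_id=6: ✓ → 331
order_id=7: ✗
order_id=8: ✓ → 244
order_id=9: ✗
order_id=10: ✓ → 534
order_id=11: ✓ → 497
order_id=12: ✓ → 486
order_id=13: ✓ → 281
order_id=14: ✓ → 481
order_id=15: ✓ → 73
order_id=16: ✓ → 417
order_id=17: ✓ → 531
app_sum = 258 + 488 + 331 + 244 + 534 + 497 + 486 + 281 + 481 + 73 + 417 + 531 = 4621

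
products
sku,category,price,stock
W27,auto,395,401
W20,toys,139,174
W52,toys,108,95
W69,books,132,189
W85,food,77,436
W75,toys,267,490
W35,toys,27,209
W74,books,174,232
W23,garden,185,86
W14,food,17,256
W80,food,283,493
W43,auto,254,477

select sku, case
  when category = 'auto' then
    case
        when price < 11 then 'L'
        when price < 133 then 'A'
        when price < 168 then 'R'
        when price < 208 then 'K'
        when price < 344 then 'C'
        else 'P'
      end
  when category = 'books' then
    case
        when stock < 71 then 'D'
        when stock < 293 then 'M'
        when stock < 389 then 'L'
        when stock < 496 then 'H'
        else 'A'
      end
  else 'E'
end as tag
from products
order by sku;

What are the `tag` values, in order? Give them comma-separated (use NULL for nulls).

E, E, E, P, E, C, E, M, M, E, E, E

sku=W14: category='food' → outer ELSE → E
sku=W20: category='toys' → outer ELSE → E
sku=W23: category='garden' → outer ELSE → E
sku=W27: category='auto' → inner[ELSE] → P
sku=W35: category='toys' → outer ELSE → E
sku=W43: category='auto' → inner[price < 344] → C
sku=W52: category='toys' → outer ELSE → E
sku=W69: category='books' → inner[stock < 293] → M
sku=W74: category='books' → inner[stock < 293] → M
sku=W75: category='toys' → outer ELSE → E
sku=W80: category='food' → outer ELSE → E
sku=W85: category='food' → outer ELSE → E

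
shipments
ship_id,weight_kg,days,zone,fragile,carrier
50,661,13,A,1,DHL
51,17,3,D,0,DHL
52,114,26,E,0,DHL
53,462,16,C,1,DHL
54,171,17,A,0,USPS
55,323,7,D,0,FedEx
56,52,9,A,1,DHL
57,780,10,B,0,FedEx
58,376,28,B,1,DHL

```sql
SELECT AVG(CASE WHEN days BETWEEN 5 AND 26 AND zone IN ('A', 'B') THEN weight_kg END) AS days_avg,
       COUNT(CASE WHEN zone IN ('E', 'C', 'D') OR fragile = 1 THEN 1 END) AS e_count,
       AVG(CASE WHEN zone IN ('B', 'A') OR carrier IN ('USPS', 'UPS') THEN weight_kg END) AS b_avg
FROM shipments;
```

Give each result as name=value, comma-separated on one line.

days_avg=416, e_count=7, b_avg=408

[days_avg: days BETWEEN 5 AND 26 AND zone IN ('A', 'B')]
ship_id=50: ✓ → 661
ship_id=51: ✗
ship_id=52: ✗
ship_id=53: ✗
ship_id=54: ✓ → 171
ship_id=55: ✗
ship_id=56: ✓ → 52
ship_id=57: ✓ → 780
ship_id=58: ✗
days_avg = (661 + 171 + 52 + 780) / 4 = 416
—
[e_count: zone IN ('E', 'C', 'D') OR fragile = 1]
ship_id=50: ✓ → 1
ship_id=51: ✓ → 1
ship_id=52: ✓ → 1
ship_id=53: ✓ → 1
ship_id=54: ✗
ship_id=55: ✓ → 1
ship_id=56: ✓ → 1
ship_id=57: ✗
ship_id=58: ✓ → 1
e_count = COUNT(1, 1, 1, 1, 1, 1, 1) = 7
—
[b_avg: zone IN ('B', 'A') OR carrier IN ('USPS', 'UPS')]
ship_id=50: ✓ → 661
ship_id=51: ✗
ship_id=52: ✗
ship_id=53: ✗
ship_id=54: ✓ → 171
ship_id=55: ✗
ship_id=56: ✓ → 52
ship_id=57: ✓ → 780
ship_id=58: ✓ → 376
b_avg = (661 + 171 + 52 + 780 + 376) / 5 = 408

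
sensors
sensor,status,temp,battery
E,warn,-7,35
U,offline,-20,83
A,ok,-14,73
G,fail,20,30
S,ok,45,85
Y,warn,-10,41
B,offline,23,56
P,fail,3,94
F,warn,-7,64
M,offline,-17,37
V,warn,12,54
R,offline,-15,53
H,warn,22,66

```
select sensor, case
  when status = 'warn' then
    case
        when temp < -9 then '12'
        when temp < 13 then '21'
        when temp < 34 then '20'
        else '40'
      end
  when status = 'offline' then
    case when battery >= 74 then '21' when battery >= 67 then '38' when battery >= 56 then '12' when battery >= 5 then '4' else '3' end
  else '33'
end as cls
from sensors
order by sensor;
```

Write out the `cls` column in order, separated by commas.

33, 12, 21, 21, 33, 20, 4, 33, 4, 33, 21, 21, 12

sensor=A: status='ok' → outer ELSE → 33
sensor=B: status='offline' → inner[battery >= 56] → 12
sensor=E: status='warn' → inner[temp < 13] → 21
sensor=F: status='warn' → inner[temp < 13] → 21
sensor=G: status='fail' → outer ELSE → 33
sensor=H: status='warn' → inner[temp < 34] → 20
sensor=M: status='offline' → inner[battery >= 5] → 4
sensor=P: status='fail' → outer ELSE → 33
sensor=R: status='offline' → inner[battery >= 5] → 4
sensor=S: status='ok' → outer ELSE → 33
sensor=U: status='offline' → inner[battery >= 74] → 21
sensor=V: status='warn' → inner[temp < 13] → 21
sensor=Y: status='warn' → inner[temp < -9] → 12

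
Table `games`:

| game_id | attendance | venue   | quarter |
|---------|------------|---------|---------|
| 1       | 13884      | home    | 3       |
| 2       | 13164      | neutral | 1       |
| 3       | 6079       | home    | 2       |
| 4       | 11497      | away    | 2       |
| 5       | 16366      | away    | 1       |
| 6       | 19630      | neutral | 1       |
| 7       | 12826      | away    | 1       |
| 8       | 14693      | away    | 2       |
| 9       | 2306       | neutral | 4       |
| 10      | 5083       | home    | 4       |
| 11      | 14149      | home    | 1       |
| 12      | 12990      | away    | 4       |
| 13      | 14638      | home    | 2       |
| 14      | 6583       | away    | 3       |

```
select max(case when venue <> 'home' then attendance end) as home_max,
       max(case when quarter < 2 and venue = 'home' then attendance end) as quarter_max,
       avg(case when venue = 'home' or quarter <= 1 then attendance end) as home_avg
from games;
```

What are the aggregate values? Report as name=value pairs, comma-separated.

home_max=19630, quarter_max=14149, home_avg=12868.7777777778

[home_max: venue <> 'home']
game_id=1: ✗
game_id=2: ✓ → 13164
game_id=3: ✗
game_id=4: ✓ → 11497
game_id=5: ✓ → 16366
game_id=6: ✓ → 19630
game_id=7: ✓ → 12826
game_id=8: ✓ → 14693
game_id=9: ✓ → 2306
game_id=10: ✗
game_id=11: ✗
game_id=12: ✓ → 12990
game_id=13: ✗
game_id=14: ✓ → 6583
home_max = MAX(13164, 11497, 16366, 19630, 12826, 14693, 2306, 12990, 6583) = 19630
—
[quarter_max: quarter < 2 and venue = 'home']
game_id=1: ✗
game_id=2: ✗
game_id=3: ✗
game_id=4: ✗
game_id=5: ✗
game_id=6: ✗
game_id=7: ✗
game_id=8: ✗
game_id=9: ✗
game_id=10: ✗
game_id=11: ✓ → 14149
game_id=12: ✗
game_id=13: ✗
game_id=14: ✗
quarter_max = MAX(14149) = 14149
—
[home_avg: venue = 'home' or quarter <= 1]
game_id=1: ✓ → 13884
game_id=2: ✓ → 13164
game_id=3: ✓ → 6079
game_id=4: ✗
game_id=5: ✓ → 16366
game_id=6: ✓ → 19630
game_id=7: ✓ → 12826
game_id=8: ✗
game_id=9: ✗
game_id=10: ✓ → 5083
game_id=11: ✓ → 14149
game_id=12: ✗
game_id=13: ✓ → 14638
game_id=14: ✗
home_avg = (13884 + 13164 + 6079 + 16366 + 19630 + 12826 + 5083 + 14149 + 14638) / 9 = 12868.7777777778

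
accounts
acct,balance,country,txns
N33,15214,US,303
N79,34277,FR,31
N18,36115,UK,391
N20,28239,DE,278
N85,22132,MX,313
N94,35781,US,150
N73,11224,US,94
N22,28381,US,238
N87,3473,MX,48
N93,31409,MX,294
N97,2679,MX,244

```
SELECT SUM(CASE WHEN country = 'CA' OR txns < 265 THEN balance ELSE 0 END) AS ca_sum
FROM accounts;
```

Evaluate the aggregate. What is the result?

acct=N33: ✗
acct=N79: ✓ → 34277
acct=N18: ✗
acct=N20: ✗
acct=N85: ✗
acct=N94: ✓ → 35781
acct=N73: ✓ → 11224
acct=N22: ✓ → 28381
acct=N87: ✓ → 3473
acct=N93: ✗
acct=N97: ✓ → 2679
ca_sum = 34277 + 35781 + 11224 + 28381 + 3473 + 2679 = 115815

115815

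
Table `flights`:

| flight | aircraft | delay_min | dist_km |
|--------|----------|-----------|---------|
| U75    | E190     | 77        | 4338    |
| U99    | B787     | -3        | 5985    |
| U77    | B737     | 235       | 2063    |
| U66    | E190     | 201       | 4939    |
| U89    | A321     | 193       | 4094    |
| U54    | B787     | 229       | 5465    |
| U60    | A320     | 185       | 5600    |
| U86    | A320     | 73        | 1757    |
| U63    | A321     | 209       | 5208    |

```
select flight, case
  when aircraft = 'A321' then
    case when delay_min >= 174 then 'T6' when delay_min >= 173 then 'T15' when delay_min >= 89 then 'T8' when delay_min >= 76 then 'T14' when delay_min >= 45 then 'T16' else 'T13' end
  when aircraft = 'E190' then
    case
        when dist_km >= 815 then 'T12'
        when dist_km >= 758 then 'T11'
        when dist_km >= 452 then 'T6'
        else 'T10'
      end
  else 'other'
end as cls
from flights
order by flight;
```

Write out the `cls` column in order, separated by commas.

flight=U54: aircraft='B787' → outer ELSE → other
flight=U60: aircraft='A320' → outer ELSE → other
flight=U63: aircraft='A321' → inner[delay_min >= 174] → T6
flight=U66: aircraft='E190' → inner[dist_km >= 815] → T12
flight=U75: aircraft='E190' → inner[dist_km >= 815] → T12
flight=U77: aircraft='B737' → outer ELSE → other
flight=U86: aircraft='A320' → outer ELSE → other
flight=U89: aircraft='A321' → inner[delay_min >= 174] → T6
flight=U99: aircraft='B787' → outer ELSE → other

other, other, T6, T12, T12, other, other, T6, other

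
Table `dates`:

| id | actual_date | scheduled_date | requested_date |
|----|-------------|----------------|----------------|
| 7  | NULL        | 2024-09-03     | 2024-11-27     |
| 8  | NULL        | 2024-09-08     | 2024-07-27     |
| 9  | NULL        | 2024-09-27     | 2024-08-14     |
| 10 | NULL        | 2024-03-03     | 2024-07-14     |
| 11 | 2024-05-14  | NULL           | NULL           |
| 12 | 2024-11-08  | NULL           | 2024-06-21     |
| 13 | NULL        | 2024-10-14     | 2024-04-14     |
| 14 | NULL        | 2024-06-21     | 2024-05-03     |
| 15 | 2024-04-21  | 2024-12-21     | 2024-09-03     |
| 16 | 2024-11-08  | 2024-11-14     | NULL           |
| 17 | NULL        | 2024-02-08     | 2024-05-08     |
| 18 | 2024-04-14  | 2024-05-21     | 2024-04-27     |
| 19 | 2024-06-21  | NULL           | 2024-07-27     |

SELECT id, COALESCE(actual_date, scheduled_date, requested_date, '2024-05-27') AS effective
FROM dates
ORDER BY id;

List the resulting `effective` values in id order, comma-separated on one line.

2024-09-03, 2024-09-08, 2024-09-27, 2024-03-03, 2024-05-14, 2024-11-08, 2024-10-14, 2024-06-21, 2024-04-21, 2024-11-08, 2024-02-08, 2024-04-14, 2024-06-21

id=7: actual_date=NULL, scheduled_date=2024-09-03 → 2024-09-03
id=8: actual_date=NULL, scheduled_date=2024-09-08 → 2024-09-08
id=9: actual_date=NULL, scheduled_date=2024-09-27 → 2024-09-27
id=10: actual_date=NULL, scheduled_date=2024-03-03 → 2024-03-03
id=11: actual_date=2024-05-14 → 2024-05-14
id=12: actual_date=2024-11-08 → 2024-11-08
id=13: actual_date=NULL, scheduled_date=2024-10-14 → 2024-10-14
id=14: actual_date=NULL, scheduled_date=2024-06-21 → 2024-06-21
id=15: actual_date=2024-04-21 → 2024-04-21
id=16: actual_date=2024-11-08 → 2024-11-08
id=17: actual_date=NULL, scheduled_date=2024-02-08 → 2024-02-08
id=18: actual_date=2024-04-14 → 2024-04-14
id=19: actual_date=2024-06-21 → 2024-06-21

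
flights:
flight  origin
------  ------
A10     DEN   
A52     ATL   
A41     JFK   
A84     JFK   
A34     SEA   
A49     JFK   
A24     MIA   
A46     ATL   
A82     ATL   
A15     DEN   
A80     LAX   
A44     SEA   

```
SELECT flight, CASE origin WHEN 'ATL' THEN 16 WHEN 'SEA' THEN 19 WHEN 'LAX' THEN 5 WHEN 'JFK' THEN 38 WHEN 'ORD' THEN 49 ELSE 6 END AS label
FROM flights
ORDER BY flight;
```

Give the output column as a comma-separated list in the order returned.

6, 6, 6, 19, 38, 19, 16, 38, 16, 5, 16, 38

flight=A10: ELSE → 6
flight=A15: ELSE → 6
flight=A24: ELSE → 6
flight=A34: origin='SEA' → 19
flight=A41: origin='JFK' → 38
flight=A44: origin='SEA' → 19
flight=A46: origin='ATL' → 16
flight=A49: origin='JFK' → 38
flight=A52: origin='ATL' → 16
flight=A80: origin='LAX' → 5
flight=A82: origin='ATL' → 16
flight=A84: origin='JFK' → 38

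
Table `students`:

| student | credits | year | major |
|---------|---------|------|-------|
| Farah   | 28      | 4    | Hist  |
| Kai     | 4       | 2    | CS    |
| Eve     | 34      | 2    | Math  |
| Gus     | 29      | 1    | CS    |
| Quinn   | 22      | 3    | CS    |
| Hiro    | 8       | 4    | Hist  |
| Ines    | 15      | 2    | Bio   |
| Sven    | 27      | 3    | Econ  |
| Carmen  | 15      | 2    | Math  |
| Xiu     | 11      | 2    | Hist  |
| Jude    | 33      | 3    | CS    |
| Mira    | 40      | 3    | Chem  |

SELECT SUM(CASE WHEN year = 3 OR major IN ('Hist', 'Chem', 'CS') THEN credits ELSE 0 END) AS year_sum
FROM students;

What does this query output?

student=Farah: ✓ → 28
student=Kai: ✓ → 4
student=Eve: ✗
student=Gus: ✓ → 29
student=Quinn: ✓ → 22
student=Hiro: ✓ → 8
student=Ines: ✗
student=Sven: ✓ → 27
student=Carmen: ✗
student=Xiu: ✓ → 11
student=Jude: ✓ → 33
student=Mira: ✓ → 40
year_sum = 28 + 4 + 29 + 22 + 8 + 27 + 11 + 33 + 40 = 202

202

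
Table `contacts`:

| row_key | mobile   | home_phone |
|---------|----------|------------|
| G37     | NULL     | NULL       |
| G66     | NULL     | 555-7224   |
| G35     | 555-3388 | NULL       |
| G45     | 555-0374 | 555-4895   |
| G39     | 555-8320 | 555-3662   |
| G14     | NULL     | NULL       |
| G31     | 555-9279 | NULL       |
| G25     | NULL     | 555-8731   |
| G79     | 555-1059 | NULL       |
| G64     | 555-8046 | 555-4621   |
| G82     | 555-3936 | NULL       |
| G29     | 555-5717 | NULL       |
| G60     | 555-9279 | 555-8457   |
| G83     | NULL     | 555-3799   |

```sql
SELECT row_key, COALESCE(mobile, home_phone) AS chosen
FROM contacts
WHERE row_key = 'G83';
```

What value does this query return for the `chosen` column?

555-3799

row_key = G83: mobile=NULL, home_phone=555-3799.
mobile=NULL, home_phone=555-3799 → 555-3799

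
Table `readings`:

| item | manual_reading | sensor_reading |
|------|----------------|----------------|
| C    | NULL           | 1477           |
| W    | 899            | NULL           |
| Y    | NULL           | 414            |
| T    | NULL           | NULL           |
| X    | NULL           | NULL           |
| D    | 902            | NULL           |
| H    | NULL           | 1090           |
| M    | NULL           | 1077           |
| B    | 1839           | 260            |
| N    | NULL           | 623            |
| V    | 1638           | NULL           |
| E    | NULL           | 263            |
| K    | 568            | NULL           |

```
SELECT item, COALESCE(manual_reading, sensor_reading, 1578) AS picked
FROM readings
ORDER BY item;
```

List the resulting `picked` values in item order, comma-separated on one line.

item=B: manual_reading=1839 → 1839
item=C: manual_reading=NULL, sensor_reading=1477 → 1477
item=D: manual_reading=902 → 902
item=E: manual_reading=NULL, sensor_reading=263 → 263
item=H: manual_reading=NULL, sensor_reading=1090 → 1090
item=K: manual_reading=568 → 568
item=M: manual_reading=NULL, sensor_reading=1077 → 1077
item=N: manual_reading=NULL, sensor_reading=623 → 623
item=T: manual_reading=NULL, sensor_reading=NULL, → literal 1578 → 1578
item=V: manual_reading=1638 → 1638
item=W: manual_reading=899 → 899
item=X: manual_reading=NULL, sensor_reading=NULL, → literal 1578 → 1578
item=Y: manual_reading=NULL, sensor_reading=414 → 414

1839, 1477, 902, 263, 1090, 568, 1077, 623, 1578, 1638, 899, 1578, 414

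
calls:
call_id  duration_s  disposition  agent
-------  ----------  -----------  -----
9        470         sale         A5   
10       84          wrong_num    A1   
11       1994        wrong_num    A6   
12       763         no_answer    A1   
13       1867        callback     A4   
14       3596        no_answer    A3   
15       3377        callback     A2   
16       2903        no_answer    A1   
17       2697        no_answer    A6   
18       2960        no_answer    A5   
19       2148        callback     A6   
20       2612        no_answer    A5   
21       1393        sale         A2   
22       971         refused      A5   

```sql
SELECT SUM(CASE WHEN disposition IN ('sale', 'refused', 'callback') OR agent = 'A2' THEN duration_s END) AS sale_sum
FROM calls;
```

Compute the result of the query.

10226

call_id=9: ✓ → 470
call_id=10: ✗
call_id=11: ✗
call_id=12: ✗
call_id=13: ✓ → 1867
call_id=14: ✗
call_id=15: ✓ → 3377
call_id=16: ✗
call_id=17: ✗
call_id=18: ✗
call_id=19: ✓ → 2148
call_id=20: ✗
call_id=21: ✓ → 1393
call_id=22: ✓ → 971
sale_sum = 470 + 1867 + 3377 + 2148 + 1393 + 971 = 10226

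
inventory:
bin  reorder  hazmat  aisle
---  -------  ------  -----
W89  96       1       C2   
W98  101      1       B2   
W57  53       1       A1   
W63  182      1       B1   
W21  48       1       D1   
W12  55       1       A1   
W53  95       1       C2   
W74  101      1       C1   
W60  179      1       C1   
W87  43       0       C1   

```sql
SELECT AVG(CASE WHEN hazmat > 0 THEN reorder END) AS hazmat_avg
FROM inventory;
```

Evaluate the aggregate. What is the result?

101.1111111111

bin=W89: ✓ → 96
bin=W98: ✓ → 101
bin=W57: ✓ → 53
bin=W63: ✓ → 182
bin=W21: ✓ → 48
bin=W12: ✓ → 55
bin=W53: ✓ → 95
bin=W74: ✓ → 101
bin=W60: ✓ → 179
bin=W87: ✗
hazmat_avg = (96 + 101 + 53 + 182 + 48 + 55 + 95 + 101 + 179) / 9 = 101.1111111111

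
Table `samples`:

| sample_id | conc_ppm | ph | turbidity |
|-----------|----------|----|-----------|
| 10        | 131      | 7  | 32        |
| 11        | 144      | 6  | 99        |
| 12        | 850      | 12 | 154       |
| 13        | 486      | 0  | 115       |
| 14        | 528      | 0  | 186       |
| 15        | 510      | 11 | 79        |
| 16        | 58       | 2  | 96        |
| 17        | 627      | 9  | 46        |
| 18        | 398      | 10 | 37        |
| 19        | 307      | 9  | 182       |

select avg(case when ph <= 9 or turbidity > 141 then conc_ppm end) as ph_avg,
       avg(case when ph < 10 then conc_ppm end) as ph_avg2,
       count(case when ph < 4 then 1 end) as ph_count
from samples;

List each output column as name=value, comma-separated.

[ph_avg: ph <= 9 or turbidity > 141]
sample_id=10: ✓ → 131
sample_id=11: ✓ → 144
sample_id=12: ✓ → 850
sample_id=13: ✓ → 486
sample_id=14: ✓ → 528
sample_id=15: ✗
sample_id=16: ✓ → 58
sample_id=17: ✓ → 627
sample_id=18: ✗
sample_id=19: ✓ → 307
ph_avg = (131 + 144 + 850 + 486 + 528 + 58 + 627 + 307) / 8 = 391.375
—
[ph_avg2: ph < 10]
sample_id=10: ✓ → 131
sample_id=11: ✓ → 144
sample_id=12: ✗
sample_id=13: ✓ → 486
sample_id=14: ✓ → 528
sample_id=15: ✗
sample_id=16: ✓ → 58
sample_id=17: ✓ → 627
sample_id=18: ✗
sample_id=19: ✓ → 307
ph_avg2 = (131 + 144 + 486 + 528 + 58 + 627 + 307) / 7 = 325.8571428571
—
[ph_count: ph < 4]
sample_id=10: ✗
sample_id=11: ✗
sample_id=12: ✗
sample_id=13: ✓ → 1
sample_id=14: ✓ → 1
sample_id=15: ✗
sample_id=16: ✓ → 1
sample_id=17: ✗
sample_id=18: ✗
sample_id=19: ✗
ph_count = COUNT(1, 1, 1) = 3

ph_avg=391.375, ph_avg2=325.8571428571, ph_count=3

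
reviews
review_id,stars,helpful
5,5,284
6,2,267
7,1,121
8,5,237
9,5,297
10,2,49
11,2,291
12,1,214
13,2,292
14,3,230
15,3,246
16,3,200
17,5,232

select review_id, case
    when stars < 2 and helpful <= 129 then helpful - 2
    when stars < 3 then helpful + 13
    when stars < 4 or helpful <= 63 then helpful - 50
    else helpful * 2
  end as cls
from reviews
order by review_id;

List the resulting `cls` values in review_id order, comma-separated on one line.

568, 280, 119, 474, 594, 62, 304, 227, 305, 180, 196, 150, 464

review_id=5: ELSE → 568
review_id=6: stars < 3 → 280
review_id=7: stars < 2 and helpful <= 129 → 119
review_id=8: ELSE → 474
review_id=9: ELSE → 594
review_id=10: stars < 3 → 62
review_id=11: stars < 3 → 304
review_id=12: stars < 3 → 227
review_id=13: stars < 3 → 305
review_id=14: stars < 4 or helpful <= 63 → 180
review_id=15: stars < 4 or helpful <= 63 → 196
review_id=16: stars < 4 or helpful <= 63 → 150
review_id=17: ELSE → 464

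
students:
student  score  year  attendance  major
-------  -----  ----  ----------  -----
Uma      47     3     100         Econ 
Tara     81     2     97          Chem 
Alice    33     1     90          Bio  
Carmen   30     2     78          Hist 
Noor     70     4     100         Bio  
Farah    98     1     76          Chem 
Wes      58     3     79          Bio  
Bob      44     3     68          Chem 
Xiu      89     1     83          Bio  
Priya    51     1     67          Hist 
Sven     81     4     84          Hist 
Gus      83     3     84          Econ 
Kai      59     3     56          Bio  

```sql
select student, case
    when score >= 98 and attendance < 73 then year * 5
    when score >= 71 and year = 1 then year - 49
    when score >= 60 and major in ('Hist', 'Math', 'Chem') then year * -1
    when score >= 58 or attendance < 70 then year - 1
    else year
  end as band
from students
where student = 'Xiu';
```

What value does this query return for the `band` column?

-48

student = Xiu: score=89, year=1, attendance=83, major=Bio.
score >= 98 and attendance < 73 → false
score >= 71 and year = 1 → true → -48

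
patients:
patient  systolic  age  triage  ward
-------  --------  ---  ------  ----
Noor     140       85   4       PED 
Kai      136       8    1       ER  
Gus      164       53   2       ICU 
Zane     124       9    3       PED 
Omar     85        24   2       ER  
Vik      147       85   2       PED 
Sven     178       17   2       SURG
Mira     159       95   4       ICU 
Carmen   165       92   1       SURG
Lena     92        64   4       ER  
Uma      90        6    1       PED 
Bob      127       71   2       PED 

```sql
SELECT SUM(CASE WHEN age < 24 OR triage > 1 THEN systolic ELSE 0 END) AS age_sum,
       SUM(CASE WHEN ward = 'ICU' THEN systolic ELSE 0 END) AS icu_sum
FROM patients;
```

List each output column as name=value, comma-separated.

age_sum=1442, icu_sum=323

[age_sum: age < 24 OR triage > 1]
patient=Noor: ✓ → 140
patient=Kai: ✓ → 136
patient=Gus: ✓ → 164
patient=Zane: ✓ → 124
patient=Omar: ✓ → 85
patient=Vik: ✓ → 147
patient=Sven: ✓ → 178
patient=Mira: ✓ → 159
patient=Carmen: ✗
patient=Lena: ✓ → 92
patient=Uma: ✓ → 90
patient=Bob: ✓ → 127
age_sum = 140 + 136 + 164 + 124 + 85 + 147 + 178 + 159 + 92 + 90 + 127 = 1442
—
[icu_sum: ward = 'ICU']
patient=Noor: ✗
patient=Kai: ✗
patient=Gus: ✓ → 164
patient=Zane: ✗
patient=Omar: ✗
patient=Vik: ✗
patient=Sven: ✗
patient=Mira: ✓ → 159
patient=Carmen: ✗
patient=Lena: ✗
patient=Uma: ✗
patient=Bob: ✗
icu_sum = 164 + 159 = 323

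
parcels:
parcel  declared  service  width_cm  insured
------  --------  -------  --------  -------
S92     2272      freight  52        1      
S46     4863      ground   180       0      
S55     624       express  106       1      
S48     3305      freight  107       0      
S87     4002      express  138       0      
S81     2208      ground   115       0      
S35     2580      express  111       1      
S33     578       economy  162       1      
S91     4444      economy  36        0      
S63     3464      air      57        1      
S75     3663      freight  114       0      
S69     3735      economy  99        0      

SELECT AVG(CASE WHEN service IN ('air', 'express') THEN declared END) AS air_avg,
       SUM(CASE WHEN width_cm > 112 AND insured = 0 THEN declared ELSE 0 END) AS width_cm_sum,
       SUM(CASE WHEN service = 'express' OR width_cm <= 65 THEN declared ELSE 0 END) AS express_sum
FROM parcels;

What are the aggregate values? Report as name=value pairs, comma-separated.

[air_avg: service IN ('air', 'express')]
parcel=S92: ✗
parcel=S46: ✗
parcel=S55: ✓ → 624
parcel=S48: ✗
parcel=S87: ✓ → 4002
parcel=S81: ✗
parcel=S35: ✓ → 2580
parcel=S33: ✗
parcel=S91: ✗
parcel=S63: ✓ → 3464
parcel=S75: ✗
parcel=S69: ✗
air_avg = (624 + 4002 + 2580 + 3464) / 4 = 2667.5
—
[width_cm_sum: width_cm > 112 AND insured = 0]
parcel=S92: ✗
parcel=S46: ✓ → 4863
parcel=S55: ✗
parcel=S48: ✗
parcel=S87: ✓ → 4002
parcel=S81: ✓ → 2208
parcel=S35: ✗
parcel=S33: ✗
parcel=S91: ✗
parcel=S63: ✗
parcel=S75: ✓ → 3663
parcel=S69: ✗
width_cm_sum = 4863 + 4002 + 2208 + 3663 = 14736
—
[express_sum: service = 'express' OR width_cm <= 65]
parcel=S92: ✓ → 2272
parcel=S46: ✗
parcel=S55: ✓ → 624
parcel=S48: ✗
parcel=S87: ✓ → 4002
parcel=S81: ✗
parcel=S35: ✓ → 2580
parcel=S33: ✗
parcel=S91: ✓ → 4444
parcel=S63: ✓ → 3464
parcel=S75: ✗
parcel=S69: ✗
express_sum = 2272 + 624 + 4002 + 2580 + 4444 + 3464 = 17386

air_avg=2667.5, width_cm_sum=14736, express_sum=17386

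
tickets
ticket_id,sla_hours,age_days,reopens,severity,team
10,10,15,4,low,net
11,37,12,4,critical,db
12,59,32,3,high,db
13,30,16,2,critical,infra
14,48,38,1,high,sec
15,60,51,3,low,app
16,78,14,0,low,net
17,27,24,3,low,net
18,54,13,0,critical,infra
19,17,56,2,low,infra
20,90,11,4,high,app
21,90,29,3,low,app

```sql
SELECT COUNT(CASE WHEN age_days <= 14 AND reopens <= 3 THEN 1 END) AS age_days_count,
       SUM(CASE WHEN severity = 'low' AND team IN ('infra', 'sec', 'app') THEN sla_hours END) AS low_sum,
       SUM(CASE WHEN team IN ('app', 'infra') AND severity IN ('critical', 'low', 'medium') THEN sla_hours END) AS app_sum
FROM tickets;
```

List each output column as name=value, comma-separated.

[age_days_count: age_days <= 14 AND reopens <= 3]
ticket_id=10: ✗
ticket_id=11: ✗
ticket_id=12: ✗
ticket_id=13: ✗
ticket_id=14: ✗
ticket_id=15: ✗
ticket_id=16: ✓ → 1
ticket_id=17: ✗
ticket_id=18: ✓ → 1
ticket_id=19: ✗
ticket_id=20: ✗
ticket_id=21: ✗
age_days_count = COUNT(1, 1) = 2
—
[low_sum: severity = 'low' AND team IN ('infra', 'sec', 'app')]
ticket_id=10: ✗
ticket_id=11: ✗
ticket_id=12: ✗
ticket_id=13: ✗
ticket_id=14: ✗
ticket_id=15: ✓ → 60
ticket_id=16: ✗
ticket_id=17: ✗
ticket_id=18: ✗
ticket_id=19: ✓ → 17
ticket_id=20: ✗
ticket_id=21: ✓ → 90
low_sum = 60 + 17 + 90 = 167
—
[app_sum: team IN ('app', 'infra') AND severity IN ('critical', 'low', 'medium')]
ticket_id=10: ✗
ticket_id=11: ✗
ticket_id=12: ✗
ticket_id=13: ✓ → 30
ticket_id=14: ✗
ticket_id=15: ✓ → 60
ticket_id=16: ✗
ticket_id=17: ✗
ticket_id=18: ✓ → 54
ticket_id=19: ✓ → 17
ticket_id=20: ✗
ticket_id=21: ✓ → 90
app_sum = 30 + 60 + 54 + 17 + 90 = 251

age_days_count=2, low_sum=167, app_sum=251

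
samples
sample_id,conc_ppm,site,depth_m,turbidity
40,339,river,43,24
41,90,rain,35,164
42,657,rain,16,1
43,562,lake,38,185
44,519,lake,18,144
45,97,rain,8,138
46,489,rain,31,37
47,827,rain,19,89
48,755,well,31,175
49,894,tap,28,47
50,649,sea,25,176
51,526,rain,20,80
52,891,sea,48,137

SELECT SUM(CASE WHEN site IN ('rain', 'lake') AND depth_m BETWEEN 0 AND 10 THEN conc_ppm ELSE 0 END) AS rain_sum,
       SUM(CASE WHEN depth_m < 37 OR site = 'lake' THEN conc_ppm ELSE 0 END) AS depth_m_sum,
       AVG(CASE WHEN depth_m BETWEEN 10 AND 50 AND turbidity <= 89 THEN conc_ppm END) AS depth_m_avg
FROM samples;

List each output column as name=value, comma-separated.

[rain_sum: site IN ('rain', 'lake') AND depth_m BETWEEN 0 AND 10]
sample_id=40: ✗
sample_id=41: ✗
sample_id=42: ✗
sample_id=43: ✗
sample_id=44: ✗
sample_id=45: ✓ → 97
sample_id=46: ✗
sample_id=47: ✗
sample_id=48: ✗
sample_id=49: ✗
sample_id=50: ✗
sample_id=51: ✗
sample_id=52: ✗
rain_sum = 97
—
[depth_m_sum: depth_m < 37 OR site = 'lake']
sample_id=40: ✗
sample_id=41: ✓ → 90
sample_id=42: ✓ → 657
sample_id=43: ✓ → 562
sample_id=44: ✓ → 519
sample_id=45: ✓ → 97
sample_id=46: ✓ → 489
sample_id=47: ✓ → 827
sample_id=48: ✓ → 755
sample_id=49: ✓ → 894
sample_id=50: ✓ → 649
sample_id=51: ✓ → 526
sample_id=52: ✗
depth_m_sum = 90 + 657 + 562 + 519 + 97 + 489 + 827 + 755 + 894 + 649 + 526 = 6065
—
[depth_m_avg: depth_m BETWEEN 10 AND 50 AND turbidity <= 89]
sample_id=40: ✓ → 339
sample_id=41: ✗
sample_id=42: ✓ → 657
sample_id=43: ✗
sample_id=44: ✗
sample_id=45: ✗
sample_id=46: ✓ → 489
sample_id=47: ✓ → 827
sample_id=48: ✗
sample_id=49: ✓ → 894
sample_id=50: ✗
sample_id=51: ✓ → 526
sample_id=52: ✗
depth_m_avg = (339 + 657 + 489 + 827 + 894 + 526) / 6 = 622

rain_sum=97, depth_m_sum=6065, depth_m_avg=622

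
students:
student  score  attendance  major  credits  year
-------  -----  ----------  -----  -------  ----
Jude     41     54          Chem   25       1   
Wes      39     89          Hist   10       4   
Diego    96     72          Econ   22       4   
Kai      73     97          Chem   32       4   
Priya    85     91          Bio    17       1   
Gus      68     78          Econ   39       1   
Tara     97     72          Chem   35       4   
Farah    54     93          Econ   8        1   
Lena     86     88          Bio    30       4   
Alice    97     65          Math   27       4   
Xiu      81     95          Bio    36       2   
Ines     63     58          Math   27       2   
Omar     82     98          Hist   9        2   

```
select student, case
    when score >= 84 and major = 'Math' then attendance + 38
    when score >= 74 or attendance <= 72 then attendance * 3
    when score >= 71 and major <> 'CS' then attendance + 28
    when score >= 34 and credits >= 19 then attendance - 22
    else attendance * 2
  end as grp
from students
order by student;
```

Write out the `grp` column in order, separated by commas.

student=Alice: score >= 84 and major = 'Math' → 103
student=Diego: score >= 74 or attendance <= 72 → 216
student=Farah: ELSE → 186
student=Gus: score >= 34 and credits >= 19 → 56
student=Ines: score >= 74 or attendance <= 72 → 174
student=Jude: score >= 74 or attendance <= 72 → 162
student=Kai: score >= 71 and major <> 'CS' → 125
student=Lena: score >= 74 or attendance <= 72 → 264
student=Omar: score >= 74 or attendance <= 72 → 294
student=Priya: score >= 74 or attendance <= 72 → 273
student=Tara: score >= 74 or attendance <= 72 → 216
student=Wes: ELSE → 178
student=Xiu: score >= 74 or attendance <= 72 → 285

103, 216, 186, 56, 174, 162, 125, 264, 294, 273, 216, 178, 285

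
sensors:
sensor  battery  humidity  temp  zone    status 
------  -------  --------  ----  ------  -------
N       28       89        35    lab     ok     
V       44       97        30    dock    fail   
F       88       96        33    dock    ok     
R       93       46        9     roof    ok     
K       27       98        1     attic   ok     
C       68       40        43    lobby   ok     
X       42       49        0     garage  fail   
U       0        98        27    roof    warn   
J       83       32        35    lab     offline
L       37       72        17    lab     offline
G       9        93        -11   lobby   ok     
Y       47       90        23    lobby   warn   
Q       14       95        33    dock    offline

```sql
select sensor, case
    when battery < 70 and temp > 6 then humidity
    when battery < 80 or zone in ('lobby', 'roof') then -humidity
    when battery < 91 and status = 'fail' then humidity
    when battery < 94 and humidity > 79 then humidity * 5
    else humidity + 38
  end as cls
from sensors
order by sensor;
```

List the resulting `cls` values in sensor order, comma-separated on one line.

sensor=C: battery < 70 and temp > 6 → 40
sensor=F: battery < 94 and humidity > 79 → 480
sensor=G: battery < 80 or zone in ('lobby', 'roof') → -93
sensor=J: ELSE → 70
sensor=K: battery < 80 or zone in ('lobby', 'roof') → -98
sensor=L: battery < 70 and temp > 6 → 72
sensor=N: battery < 70 and temp > 6 → 89
sensor=Q: battery < 70 and temp > 6 → 95
sensor=R: battery < 80 or zone in ('lobby', 'roof') → -46
sensor=U: battery < 70 and temp > 6 → 98
sensor=V: battery < 70 and temp > 6 → 97
sensor=X: battery < 80 or zone in ('lobby', 'roof') → -49
sensor=Y: battery < 70 and temp > 6 → 90

40, 480, -93, 70, -98, 72, 89, 95, -46, 98, 97, -49, 90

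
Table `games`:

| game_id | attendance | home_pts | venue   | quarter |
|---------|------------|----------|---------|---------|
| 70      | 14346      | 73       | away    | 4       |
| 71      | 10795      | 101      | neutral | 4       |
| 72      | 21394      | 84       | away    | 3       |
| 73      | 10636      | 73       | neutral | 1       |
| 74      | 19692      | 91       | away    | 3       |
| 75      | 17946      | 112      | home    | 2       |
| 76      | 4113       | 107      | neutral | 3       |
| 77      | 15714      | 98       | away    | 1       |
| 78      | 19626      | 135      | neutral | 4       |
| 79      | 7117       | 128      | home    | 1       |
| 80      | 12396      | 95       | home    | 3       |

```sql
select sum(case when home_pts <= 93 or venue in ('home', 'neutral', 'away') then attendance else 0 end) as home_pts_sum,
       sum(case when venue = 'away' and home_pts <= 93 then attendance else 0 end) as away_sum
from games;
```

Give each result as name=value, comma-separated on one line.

[home_pts_sum: home_pts <= 93 or venue in ('home', 'neutral', 'away')]
game_id=70: ✓ → 14346
game_id=71: ✓ → 10795
game_id=72: ✓ → 21394
game_id=73: ✓ → 10636
game_id=74: ✓ → 19692
game_id=75: ✓ → 17946
game_id=76: ✓ → 4113
game_id=77: ✓ → 15714
game_id=78: ✓ → 19626
game_id=79: ✓ → 7117
game_id=80: ✓ → 12396
home_pts_sum = 14346 + 10795 + 21394 + 10636 + 19692 + 17946 + 4113 + 15714 + 19626 + 7117 + 12396 = 153775
—
[away_sum: venue = 'away' and home_pts <= 93]
game_id=70: ✓ → 14346
game_id=71: ✗
game_id=72: ✓ → 21394
game_id=73: ✗
game_id=74: ✓ → 19692
game_id=75: ✗
game_id=76: ✗
game_id=77: ✗
game_id=78: ✗
game_id=79: ✗
game_id=80: ✗
away_sum = 14346 + 21394 + 19692 = 55432

home_pts_sum=153775, away_sum=55432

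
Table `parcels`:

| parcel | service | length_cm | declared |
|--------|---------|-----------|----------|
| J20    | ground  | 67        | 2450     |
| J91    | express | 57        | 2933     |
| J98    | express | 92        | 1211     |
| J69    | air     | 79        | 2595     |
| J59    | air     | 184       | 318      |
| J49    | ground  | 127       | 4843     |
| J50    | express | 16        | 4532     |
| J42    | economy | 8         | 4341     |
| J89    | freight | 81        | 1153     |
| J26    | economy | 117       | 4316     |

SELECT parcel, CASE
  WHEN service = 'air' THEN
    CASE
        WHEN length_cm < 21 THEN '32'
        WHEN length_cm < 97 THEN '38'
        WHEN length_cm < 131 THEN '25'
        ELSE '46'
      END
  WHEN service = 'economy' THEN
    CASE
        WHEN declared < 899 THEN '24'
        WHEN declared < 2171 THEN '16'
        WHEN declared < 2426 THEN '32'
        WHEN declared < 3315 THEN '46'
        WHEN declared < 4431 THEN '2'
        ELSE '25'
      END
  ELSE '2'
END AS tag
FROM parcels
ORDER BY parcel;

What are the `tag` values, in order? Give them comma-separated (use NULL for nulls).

2, 2, 2, 2, 2, 46, 38, 2, 2, 2

parcel=J20: service='ground' → outer ELSE → 2
parcel=J26: service='economy' → inner[declared < 4431] → 2
parcel=J42: service='economy' → inner[declared < 4431] → 2
parcel=J49: service='ground' → outer ELSE → 2
parcel=J50: service='express' → outer ELSE → 2
parcel=J59: service='air' → inner[ELSE] → 46
parcel=J69: service='air' → inner[length_cm < 97] → 38
parcel=J89: service='freight' → outer ELSE → 2
parcel=J91: service='express' → outer ELSE → 2
parcel=J98: service='express' → outer ELSE → 2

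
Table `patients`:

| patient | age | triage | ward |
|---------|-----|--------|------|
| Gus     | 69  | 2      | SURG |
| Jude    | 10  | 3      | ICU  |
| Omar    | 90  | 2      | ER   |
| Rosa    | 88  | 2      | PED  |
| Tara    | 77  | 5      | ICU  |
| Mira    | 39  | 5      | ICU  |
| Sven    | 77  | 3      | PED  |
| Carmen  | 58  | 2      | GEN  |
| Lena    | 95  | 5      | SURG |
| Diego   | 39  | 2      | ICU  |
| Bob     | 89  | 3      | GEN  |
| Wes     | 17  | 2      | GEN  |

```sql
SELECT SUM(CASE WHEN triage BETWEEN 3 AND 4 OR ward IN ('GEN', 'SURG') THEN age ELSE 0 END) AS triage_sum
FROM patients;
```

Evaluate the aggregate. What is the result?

patient=Gus: ✓ → 69
patient=Jude: ✓ → 10
patient=Omar: ✗
patient=Rosa: ✗
patient=Tara: ✗
patient=Mira: ✗
patient=Sven: ✓ → 77
patient=Carmen: ✓ → 58
patient=Lena: ✓ → 95
patient=Diego: ✗
patient=Bob: ✓ → 89
patient=Wes: ✓ → 17
triage_sum = 69 + 10 + 77 + 58 + 95 + 89 + 17 = 415

415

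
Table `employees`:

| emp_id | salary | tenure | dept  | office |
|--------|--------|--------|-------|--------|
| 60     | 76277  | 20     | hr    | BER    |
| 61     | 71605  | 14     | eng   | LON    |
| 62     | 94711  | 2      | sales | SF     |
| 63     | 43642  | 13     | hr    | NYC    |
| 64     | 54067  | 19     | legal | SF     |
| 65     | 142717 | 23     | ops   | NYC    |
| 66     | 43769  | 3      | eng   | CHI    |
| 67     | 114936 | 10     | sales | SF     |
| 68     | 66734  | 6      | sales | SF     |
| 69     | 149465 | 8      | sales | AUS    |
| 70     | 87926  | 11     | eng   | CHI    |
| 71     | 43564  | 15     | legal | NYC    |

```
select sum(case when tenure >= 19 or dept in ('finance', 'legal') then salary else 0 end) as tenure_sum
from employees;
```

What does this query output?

emp_id=60: ✓ → 76277
emp_id=61: ✗
emp_id=62: ✗
emp_id=63: ✗
emp_id=64: ✓ → 54067
emp_id=65: ✓ → 142717
emp_id=66: ✗
emp_id=67: ✗
emp_id=68: ✗
emp_id=69: ✗
emp_id=70: ✗
emp_id=71: ✓ → 43564
tenure_sum = 76277 + 54067 + 142717 + 43564 = 316625

316625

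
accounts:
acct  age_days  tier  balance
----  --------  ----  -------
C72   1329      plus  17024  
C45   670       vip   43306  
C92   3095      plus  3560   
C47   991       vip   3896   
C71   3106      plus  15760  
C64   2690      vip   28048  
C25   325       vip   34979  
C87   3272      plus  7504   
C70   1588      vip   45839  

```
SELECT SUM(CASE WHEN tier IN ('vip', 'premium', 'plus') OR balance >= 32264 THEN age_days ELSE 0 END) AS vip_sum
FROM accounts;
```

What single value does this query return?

17066

acct=C72: ✓ → 1329
acct=C45: ✓ → 670
acct=C92: ✓ → 3095
acct=C47: ✓ → 991
acct=C71: ✓ → 3106
acct=C64: ✓ → 2690
acct=C25: ✓ → 325
acct=C87: ✓ → 3272
acct=C70: ✓ → 1588
vip_sum = 1329 + 670 + 3095 + 991 + 3106 + 2690 + 325 + 3272 + 1588 = 17066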